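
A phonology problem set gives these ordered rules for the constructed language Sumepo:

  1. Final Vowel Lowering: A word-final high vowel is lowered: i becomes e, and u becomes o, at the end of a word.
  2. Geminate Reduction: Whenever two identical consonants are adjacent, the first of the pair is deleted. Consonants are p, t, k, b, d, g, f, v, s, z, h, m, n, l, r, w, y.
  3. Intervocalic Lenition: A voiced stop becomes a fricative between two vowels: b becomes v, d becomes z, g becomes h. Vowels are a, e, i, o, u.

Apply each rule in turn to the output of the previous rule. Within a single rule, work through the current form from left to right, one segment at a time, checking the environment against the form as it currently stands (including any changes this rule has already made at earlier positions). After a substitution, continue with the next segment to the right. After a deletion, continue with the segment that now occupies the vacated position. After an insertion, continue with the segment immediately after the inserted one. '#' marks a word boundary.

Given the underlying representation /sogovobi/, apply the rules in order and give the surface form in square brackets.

1 Final Vowel Lowering: [sogovobi] → [sogovobe]
2 Geminate Reduction: no change — [sogovobe]
3 Intervocalic Lenition: [sogovobe] → [sohovove]

[sohovove]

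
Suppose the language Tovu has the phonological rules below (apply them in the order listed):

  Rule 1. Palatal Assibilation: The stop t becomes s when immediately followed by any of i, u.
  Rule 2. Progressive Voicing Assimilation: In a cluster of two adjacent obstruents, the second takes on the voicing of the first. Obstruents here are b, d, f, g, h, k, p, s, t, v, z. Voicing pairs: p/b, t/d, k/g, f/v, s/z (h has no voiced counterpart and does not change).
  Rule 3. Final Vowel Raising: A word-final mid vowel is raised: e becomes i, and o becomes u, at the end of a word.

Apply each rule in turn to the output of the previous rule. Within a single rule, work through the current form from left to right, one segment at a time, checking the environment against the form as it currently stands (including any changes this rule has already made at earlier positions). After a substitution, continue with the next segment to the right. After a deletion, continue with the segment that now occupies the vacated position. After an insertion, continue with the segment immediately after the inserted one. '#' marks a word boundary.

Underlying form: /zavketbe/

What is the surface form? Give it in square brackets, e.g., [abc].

Rule 1 Palatal Assibilation: no change — [zavketbe]
Rule 2 Progressive Voicing Assimilation: [zavketbe] → [zavgetpe]
Rule 3 Final Vowel Raising: [zavgetpe] → [zavgetpi]

[zavgetpi]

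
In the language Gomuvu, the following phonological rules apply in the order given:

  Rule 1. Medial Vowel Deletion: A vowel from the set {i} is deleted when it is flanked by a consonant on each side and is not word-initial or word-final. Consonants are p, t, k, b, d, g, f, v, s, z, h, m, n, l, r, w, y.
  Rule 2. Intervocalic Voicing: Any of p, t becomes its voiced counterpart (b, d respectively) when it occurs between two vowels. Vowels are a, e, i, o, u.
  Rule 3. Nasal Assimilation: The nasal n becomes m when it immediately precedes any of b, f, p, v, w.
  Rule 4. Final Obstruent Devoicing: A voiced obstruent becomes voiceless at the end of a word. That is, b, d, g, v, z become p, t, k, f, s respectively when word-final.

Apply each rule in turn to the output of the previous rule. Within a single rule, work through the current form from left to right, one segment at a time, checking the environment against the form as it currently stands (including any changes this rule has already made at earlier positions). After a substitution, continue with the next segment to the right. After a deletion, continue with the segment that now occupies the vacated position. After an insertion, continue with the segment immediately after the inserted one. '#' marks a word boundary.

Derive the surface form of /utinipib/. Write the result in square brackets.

Rule 1 Medial Vowel Deletion: [utinipib] → [utnpb]
Rule 2 Intervocalic Voicing: no change — [utnpb]
Rule 3 Nasal Assimilation: [utnpb] → [utmpb]
Rule 4 Final Obstruent Devoicing: [utmpb] → [utmpp]

[utmpp]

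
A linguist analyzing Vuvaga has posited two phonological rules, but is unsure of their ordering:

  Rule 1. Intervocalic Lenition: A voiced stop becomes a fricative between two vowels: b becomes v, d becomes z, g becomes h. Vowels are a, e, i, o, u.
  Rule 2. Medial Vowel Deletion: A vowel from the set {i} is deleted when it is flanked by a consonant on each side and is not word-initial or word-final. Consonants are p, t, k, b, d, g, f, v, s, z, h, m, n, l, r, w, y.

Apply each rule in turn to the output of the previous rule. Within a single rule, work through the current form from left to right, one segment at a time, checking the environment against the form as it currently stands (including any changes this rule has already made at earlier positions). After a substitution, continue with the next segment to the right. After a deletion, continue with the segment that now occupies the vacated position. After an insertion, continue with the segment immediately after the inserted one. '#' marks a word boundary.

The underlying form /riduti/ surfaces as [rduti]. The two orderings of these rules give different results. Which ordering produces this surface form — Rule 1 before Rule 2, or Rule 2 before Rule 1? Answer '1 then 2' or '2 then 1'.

2 then 1

Order 1 then 2:
  1 Intervocalic Lenition: [riduti] → [rizuti]
  2 Medial Vowel Deletion: [rizuti] → [rzuti]
  result: [rzuti]
Order 2 then 1:
  2 Medial Vowel Deletion: [riduti] → [rduti]
  1 Intervocalic Lenition: no change — [rduti]
  result: [rduti]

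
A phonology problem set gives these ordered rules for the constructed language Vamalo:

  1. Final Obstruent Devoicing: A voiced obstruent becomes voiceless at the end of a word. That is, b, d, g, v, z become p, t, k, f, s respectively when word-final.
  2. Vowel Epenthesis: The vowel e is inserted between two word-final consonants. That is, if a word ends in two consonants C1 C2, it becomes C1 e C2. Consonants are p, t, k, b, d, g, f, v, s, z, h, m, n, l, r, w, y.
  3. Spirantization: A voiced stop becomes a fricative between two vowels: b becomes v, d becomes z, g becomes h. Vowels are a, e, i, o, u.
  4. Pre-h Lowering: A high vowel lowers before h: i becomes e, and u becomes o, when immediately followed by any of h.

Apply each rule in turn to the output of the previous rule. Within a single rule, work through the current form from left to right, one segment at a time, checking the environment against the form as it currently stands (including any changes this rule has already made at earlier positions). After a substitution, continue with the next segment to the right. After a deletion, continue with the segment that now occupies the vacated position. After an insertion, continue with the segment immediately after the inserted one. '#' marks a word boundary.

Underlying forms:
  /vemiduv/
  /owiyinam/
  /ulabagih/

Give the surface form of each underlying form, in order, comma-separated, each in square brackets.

/vemiduv/:
  1 Final Obstruent Devoicing: [vemiduv] → [vemiduf]
  2 Vowel Epenthesis: no change — [vemiduf]
  3 Spirantization: [vemiduf] → [vemizuf]
  4 Pre-h Lowering: no change — [vemizuf]
/owiyinam/:
  1 Final Obstruent Devoicing: no change — [owiyinam]
  2 Vowel Epenthesis: no change — [owiyinam]
  3 Spirantization: no change — [owiyinam]
  4 Pre-h Lowering: no change — [owiyinam]
/ulabagih/:
  1 Final Obstruent Devoicing: no change — [ulabagih]
  2 Vowel Epenthesis: no change — [ulabagih]
  3 Spirantization: [ulabagih] → [ulavahih]
  4 Pre-h Lowering: [ulavahih] → [ulavaheh]

[vemizuf], [owiyinam], [ulavaheh]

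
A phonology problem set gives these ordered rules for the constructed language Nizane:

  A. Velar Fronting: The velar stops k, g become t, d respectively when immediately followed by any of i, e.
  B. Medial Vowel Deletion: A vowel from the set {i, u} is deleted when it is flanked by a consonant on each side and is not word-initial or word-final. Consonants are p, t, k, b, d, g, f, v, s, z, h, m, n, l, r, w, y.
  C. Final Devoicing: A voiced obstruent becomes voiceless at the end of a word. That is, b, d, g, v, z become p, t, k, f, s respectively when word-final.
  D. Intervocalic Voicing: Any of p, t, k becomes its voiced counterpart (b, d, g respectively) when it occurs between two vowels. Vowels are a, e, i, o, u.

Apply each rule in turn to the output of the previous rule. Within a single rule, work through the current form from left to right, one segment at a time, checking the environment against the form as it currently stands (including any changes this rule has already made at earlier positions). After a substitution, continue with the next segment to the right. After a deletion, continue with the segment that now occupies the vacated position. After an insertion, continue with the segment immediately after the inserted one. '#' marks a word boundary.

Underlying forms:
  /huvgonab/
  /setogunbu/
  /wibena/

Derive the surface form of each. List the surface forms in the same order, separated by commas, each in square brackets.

[hvgonap], [sedognbu], [wbena]

/huvgonab/:
  A Velar Fronting: no change — [huvgonab]
  B Medial Vowel Deletion: [huvgonab] → [hvgonab]
  C Final Devoicing: [hvgonab] → [hvgonap]
  D Intervocalic Voicing: no change — [hvgonap]
/setogunbu/:
  A Velar Fronting: no change — [setogunbu]
  B Medial Vowel Deletion: [setogunbu] → [setognbu]
  C Final Devoicing: no change — [setognbu]
  D Intervocalic Voicing: [setognbu] → [sedognbu]
/wibena/:
  A Velar Fronting: no change — [wibena]
  B Medial Vowel Deletion: [wibena] → [wbena]
  C Final Devoicing: no change — [wbena]
  D Intervocalic Voicing: no change — [wbena]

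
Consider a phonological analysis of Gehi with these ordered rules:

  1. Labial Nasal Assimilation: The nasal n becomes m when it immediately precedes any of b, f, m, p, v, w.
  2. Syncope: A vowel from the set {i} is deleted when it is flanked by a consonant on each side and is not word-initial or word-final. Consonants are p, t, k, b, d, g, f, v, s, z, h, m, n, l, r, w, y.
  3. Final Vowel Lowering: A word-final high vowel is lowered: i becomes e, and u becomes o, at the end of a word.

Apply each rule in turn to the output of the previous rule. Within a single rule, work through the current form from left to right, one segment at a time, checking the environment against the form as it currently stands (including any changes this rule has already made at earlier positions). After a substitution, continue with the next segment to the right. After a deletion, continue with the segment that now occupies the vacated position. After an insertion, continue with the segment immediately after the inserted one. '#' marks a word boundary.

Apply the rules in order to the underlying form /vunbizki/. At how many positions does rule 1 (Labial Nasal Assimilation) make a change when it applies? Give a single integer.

1

1 Labial Nasal Assimilation: [vunbizki] → [vumbizki]
2 Syncope: [vumbizki] → [vumbzki]
3 Final Vowel Lowering: [vumbzki] → [vumbzke]
Rule 1 changed 1 position(s).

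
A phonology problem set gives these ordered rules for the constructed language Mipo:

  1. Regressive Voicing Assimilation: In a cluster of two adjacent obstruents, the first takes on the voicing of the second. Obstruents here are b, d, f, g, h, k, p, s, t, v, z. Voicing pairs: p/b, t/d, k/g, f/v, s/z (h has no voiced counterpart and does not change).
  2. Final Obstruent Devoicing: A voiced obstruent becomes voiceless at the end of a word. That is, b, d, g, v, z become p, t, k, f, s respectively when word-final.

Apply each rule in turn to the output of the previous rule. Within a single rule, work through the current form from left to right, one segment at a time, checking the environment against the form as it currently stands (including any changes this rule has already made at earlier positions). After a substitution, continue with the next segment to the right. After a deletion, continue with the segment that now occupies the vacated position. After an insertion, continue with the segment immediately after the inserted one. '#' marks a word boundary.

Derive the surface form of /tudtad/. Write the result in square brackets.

1 Regressive Voicing Assimilation: [tudtad] → [tuttad]
2 Final Obstruent Devoicing: [tuttad] → [tuttat]

[tuttat]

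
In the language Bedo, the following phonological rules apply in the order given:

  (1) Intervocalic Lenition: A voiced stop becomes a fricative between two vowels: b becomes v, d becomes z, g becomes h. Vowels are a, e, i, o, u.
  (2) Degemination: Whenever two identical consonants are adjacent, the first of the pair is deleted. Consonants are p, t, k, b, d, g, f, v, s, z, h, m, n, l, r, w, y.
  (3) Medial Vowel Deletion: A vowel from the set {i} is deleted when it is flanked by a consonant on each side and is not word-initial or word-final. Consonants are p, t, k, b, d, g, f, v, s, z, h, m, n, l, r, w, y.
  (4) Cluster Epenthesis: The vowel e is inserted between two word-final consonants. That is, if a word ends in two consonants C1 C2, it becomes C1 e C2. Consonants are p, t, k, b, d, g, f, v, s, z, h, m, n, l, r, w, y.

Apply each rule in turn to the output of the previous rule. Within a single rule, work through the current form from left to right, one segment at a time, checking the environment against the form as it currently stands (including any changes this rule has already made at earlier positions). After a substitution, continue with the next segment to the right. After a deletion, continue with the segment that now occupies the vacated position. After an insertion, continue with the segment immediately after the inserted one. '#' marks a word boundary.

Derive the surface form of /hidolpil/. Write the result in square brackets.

(1) Intervocalic Lenition: [hidolpil] → [hizolpil]
(2) Degemination: no change — [hizolpil]
(3) Medial Vowel Deletion: [hizolpil] → [hzolpl]
(4) Cluster Epenthesis: [hzolpl] → [hzolpel]

[hzolpel]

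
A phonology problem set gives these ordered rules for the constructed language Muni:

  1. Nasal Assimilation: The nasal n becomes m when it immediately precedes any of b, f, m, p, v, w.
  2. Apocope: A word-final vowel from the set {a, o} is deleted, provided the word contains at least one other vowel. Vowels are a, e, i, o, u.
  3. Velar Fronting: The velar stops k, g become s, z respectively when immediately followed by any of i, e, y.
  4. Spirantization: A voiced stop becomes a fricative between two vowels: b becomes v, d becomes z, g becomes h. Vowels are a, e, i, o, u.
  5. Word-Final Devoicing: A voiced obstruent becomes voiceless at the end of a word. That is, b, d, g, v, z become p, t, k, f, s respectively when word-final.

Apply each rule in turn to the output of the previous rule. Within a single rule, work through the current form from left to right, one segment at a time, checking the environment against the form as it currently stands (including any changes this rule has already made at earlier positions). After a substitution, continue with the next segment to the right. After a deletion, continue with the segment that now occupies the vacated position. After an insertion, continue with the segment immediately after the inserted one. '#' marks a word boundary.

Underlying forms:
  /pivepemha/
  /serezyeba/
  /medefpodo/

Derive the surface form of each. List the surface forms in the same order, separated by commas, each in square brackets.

/pivepemha/:
  1 Nasal Assimilation: no change — [pivepemha]
  2 Apocope: [pivepemha] → [pivepemh]
  3 Velar Fronting: no change — [pivepemh]
  4 Spirantization: no change — [pivepemh]
  5 Word-Final Devoicing: no change — [pivepemh]
/serezyeba/:
  1 Nasal Assimilation: no change — [serezyeba]
  2 Apocope: [serezyeba] → [serezyeb]
  3 Velar Fronting: no change — [serezyeb]
  4 Spirantization: no change — [serezyeb]
  5 Word-Final Devoicing: [serezyeb] → [serezyep]
/medefpodo/:
  1 Nasal Assimilation: no change — [medefpodo]
  2 Apocope: [medefpodo] → [medefpod]
  3 Velar Fronting: no change — [medefpod]
  4 Spirantization: [medefpod] → [mezefpod]
  5 Word-Final Devoicing: [mezefpod] → [mezefpot]

[pivepemh], [serezyep], [mezefpot]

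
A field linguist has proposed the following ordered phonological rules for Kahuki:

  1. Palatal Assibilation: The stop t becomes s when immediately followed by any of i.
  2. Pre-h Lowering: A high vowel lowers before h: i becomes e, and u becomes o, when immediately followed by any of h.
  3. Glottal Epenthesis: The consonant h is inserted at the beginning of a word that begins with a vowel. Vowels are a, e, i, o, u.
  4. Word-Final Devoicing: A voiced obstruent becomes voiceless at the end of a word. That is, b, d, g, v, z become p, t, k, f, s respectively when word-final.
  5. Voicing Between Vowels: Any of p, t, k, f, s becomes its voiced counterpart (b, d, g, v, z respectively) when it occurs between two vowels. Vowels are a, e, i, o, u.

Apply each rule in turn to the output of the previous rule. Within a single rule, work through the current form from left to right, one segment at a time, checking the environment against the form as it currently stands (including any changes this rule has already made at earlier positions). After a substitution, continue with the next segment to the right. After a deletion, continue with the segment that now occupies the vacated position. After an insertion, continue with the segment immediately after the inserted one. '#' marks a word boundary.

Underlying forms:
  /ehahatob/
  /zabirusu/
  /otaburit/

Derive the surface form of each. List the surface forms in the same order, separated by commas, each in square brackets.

[hehahadop], [zabiruzu], [hodaburit]

/ehahatob/:
  1 Palatal Assibilation: no change — [ehahatob]
  2 Pre-h Lowering: no change — [ehahatob]
  3 Glottal Epenthesis: [ehahatob] → [hehahatob]
  4 Word-Final Devoicing: [hehahatob] → [hehahatop]
  5 Voicing Between Vowels: [hehahatop] → [hehahadop]
/zabirusu/:
  1 Palatal Assibilation: no change — [zabirusu]
  2 Pre-h Lowering: no change — [zabirusu]
  3 Glottal Epenthesis: no change — [zabirusu]
  4 Word-Final Devoicing: no change — [zabirusu]
  5 Voicing Between Vowels: [zabirusu] → [zabiruzu]
/otaburit/:
  1 Palatal Assibilation: no change — [otaburit]
  2 Pre-h Lowering: no change — [otaburit]
  3 Glottal Epenthesis: [otaburit] → [hotaburit]
  4 Word-Final Devoicing: no change — [hotaburit]
  5 Voicing Between Vowels: [hotaburit] → [hodaburit]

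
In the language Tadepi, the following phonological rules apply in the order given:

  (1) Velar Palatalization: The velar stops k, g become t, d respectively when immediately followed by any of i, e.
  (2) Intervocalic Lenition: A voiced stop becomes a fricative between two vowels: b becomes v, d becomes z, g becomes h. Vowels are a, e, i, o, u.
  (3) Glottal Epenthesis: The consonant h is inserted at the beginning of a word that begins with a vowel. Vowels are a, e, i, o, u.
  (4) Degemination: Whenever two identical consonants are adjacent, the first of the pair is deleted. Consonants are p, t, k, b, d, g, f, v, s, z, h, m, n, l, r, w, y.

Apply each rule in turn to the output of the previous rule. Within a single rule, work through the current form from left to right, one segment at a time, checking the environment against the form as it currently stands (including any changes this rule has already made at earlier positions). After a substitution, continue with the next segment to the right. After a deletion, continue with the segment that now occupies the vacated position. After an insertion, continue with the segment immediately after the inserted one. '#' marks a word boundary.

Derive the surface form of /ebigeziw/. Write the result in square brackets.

[hevizeziw]

(1) Velar Palatalization: [ebigeziw] → [ebideziw]
(2) Intervocalic Lenition: [ebideziw] → [evizeziw]
(3) Glottal Epenthesis: [evizeziw] → [hevizeziw]
(4) Degemination: no change — [hevizeziw]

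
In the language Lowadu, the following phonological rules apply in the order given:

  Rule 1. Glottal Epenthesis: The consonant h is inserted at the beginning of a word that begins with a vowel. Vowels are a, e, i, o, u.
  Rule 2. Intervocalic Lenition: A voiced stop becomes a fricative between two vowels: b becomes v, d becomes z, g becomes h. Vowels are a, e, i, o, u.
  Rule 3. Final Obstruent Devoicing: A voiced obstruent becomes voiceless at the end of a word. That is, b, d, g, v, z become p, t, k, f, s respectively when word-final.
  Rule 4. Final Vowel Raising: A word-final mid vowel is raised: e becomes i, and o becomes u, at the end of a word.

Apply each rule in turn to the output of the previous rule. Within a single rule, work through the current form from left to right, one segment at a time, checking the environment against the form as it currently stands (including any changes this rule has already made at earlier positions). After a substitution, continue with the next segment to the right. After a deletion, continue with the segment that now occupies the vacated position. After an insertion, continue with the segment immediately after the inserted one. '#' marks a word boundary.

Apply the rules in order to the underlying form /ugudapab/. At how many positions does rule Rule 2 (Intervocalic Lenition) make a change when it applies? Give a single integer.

2

Rule 1 Glottal Epenthesis: [ugudapab] → [hugudapab]
Rule 2 Intervocalic Lenition: [hugudapab] → [huhuzapab]
Rule 3 Final Obstruent Devoicing: [huhuzapab] → [huhuzapap]
Rule 4 Final Vowel Raising: no change — [huhuzapap]
Rule Rule 2 changed 2 position(s).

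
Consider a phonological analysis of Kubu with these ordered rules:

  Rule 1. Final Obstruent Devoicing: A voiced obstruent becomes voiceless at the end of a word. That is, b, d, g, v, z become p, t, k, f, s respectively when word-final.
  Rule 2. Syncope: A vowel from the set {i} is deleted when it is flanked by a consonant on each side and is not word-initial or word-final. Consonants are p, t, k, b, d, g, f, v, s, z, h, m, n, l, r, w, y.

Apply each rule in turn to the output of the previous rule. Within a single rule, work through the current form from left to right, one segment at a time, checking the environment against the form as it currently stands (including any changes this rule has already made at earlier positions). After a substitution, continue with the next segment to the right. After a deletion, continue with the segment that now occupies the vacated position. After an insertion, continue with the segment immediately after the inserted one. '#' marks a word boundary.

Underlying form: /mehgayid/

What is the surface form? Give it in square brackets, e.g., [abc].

Rule 1 Final Obstruent Devoicing: [mehgayid] → [mehgayit]
Rule 2 Syncope: [mehgayit] → [mehgayt]

[mehgayt]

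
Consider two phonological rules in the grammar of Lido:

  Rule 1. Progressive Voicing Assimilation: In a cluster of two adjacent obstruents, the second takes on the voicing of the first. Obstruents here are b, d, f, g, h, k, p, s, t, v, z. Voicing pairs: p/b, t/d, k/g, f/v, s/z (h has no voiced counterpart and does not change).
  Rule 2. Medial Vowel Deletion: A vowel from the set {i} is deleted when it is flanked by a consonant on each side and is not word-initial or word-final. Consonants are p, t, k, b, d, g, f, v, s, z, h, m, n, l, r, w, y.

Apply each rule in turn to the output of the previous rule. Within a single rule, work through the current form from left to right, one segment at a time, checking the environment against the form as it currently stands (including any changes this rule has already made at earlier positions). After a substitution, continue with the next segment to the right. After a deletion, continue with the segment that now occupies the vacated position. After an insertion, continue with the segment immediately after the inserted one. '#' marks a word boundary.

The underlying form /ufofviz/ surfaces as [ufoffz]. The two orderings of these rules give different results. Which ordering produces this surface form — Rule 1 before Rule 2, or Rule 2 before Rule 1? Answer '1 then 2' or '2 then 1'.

Order 1 then 2:
  1 Progressive Voicing Assimilation: [ufofviz] → [ufoffiz]
  2 Medial Vowel Deletion: [ufoffiz] → [ufoffz]
  result: [ufoffz]
Order 2 then 1:
  2 Medial Vowel Deletion: [ufofviz] → [ufofvz]
  1 Progressive Voicing Assimilation: [ufofvz] → [ufoffs]
  result: [ufoffs]

1 then 2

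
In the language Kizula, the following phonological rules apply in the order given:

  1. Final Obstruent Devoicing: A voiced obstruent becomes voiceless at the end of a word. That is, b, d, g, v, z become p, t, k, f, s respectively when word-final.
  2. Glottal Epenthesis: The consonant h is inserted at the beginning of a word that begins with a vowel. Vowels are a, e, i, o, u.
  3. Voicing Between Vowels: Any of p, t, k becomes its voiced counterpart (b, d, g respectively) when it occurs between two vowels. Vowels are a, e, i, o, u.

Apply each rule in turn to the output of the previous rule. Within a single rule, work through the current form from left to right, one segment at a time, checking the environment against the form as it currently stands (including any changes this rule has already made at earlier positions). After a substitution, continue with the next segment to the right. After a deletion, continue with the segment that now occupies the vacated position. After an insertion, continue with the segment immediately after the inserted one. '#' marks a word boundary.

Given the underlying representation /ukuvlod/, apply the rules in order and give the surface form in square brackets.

[huguvlot]

1 Final Obstruent Devoicing: [ukuvlod] → [ukuvlot]
2 Glottal Epenthesis: [ukuvlot] → [hukuvlot]
3 Voicing Between Vowels: [hukuvlot] → [huguvlot]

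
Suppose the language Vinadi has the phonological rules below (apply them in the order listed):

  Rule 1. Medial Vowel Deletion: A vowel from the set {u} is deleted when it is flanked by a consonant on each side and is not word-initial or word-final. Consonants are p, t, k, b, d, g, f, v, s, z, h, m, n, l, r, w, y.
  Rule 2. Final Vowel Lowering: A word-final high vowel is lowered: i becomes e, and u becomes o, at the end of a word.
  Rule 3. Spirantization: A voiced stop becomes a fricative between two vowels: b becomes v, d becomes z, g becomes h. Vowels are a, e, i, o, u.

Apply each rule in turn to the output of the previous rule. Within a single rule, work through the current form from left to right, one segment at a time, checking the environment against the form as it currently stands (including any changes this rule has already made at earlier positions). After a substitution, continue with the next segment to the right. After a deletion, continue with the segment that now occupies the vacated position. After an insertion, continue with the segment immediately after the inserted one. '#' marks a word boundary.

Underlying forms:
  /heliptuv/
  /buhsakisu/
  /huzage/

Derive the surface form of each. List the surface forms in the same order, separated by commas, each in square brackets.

/heliptuv/:
  Rule 1 Medial Vowel Deletion: [heliptuv] → [heliptv]
  Rule 2 Final Vowel Lowering: no change — [heliptv]
  Rule 3 Spirantization: no change — [heliptv]
/buhsakisu/:
  Rule 1 Medial Vowel Deletion: [buhsakisu] → [bhsakisu]
  Rule 2 Final Vowel Lowering: [bhsakisu] → [bhsakiso]
  Rule 3 Spirantization: no change — [bhsakiso]
/huzage/:
  Rule 1 Medial Vowel Deletion: [huzage] → [hzage]
  Rule 2 Final Vowel Lowering: no change — [hzage]
  Rule 3 Spirantization: [hzage] → [hzahe]

[heliptv], [bhsakiso], [hzahe]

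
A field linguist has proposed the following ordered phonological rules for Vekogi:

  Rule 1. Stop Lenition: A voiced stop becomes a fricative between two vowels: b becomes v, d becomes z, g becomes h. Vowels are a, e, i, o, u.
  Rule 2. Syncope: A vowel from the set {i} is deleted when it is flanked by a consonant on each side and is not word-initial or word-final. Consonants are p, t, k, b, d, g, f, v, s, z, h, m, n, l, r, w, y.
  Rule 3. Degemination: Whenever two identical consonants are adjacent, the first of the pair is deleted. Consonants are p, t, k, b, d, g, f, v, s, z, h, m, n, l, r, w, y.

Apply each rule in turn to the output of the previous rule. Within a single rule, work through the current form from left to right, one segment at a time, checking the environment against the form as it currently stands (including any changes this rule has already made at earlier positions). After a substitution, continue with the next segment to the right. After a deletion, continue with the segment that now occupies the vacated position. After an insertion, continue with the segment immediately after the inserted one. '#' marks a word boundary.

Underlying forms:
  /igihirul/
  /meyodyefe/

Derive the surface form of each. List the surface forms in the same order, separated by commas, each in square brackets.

/igihirul/:
  Rule 1 Stop Lenition: [igihirul] → [ihihirul]
  Rule 2 Syncope: [ihihirul] → [ihhrul]
  Rule 3 Degemination: [ihhrul] → [ihrul]
/meyodyefe/:
  Rule 1 Stop Lenition: no change — [meyodyefe]
  Rule 2 Syncope: no change — [meyodyefe]
  Rule 3 Degemination: no change — [meyodyefe]

[ihrul], [meyodyefe]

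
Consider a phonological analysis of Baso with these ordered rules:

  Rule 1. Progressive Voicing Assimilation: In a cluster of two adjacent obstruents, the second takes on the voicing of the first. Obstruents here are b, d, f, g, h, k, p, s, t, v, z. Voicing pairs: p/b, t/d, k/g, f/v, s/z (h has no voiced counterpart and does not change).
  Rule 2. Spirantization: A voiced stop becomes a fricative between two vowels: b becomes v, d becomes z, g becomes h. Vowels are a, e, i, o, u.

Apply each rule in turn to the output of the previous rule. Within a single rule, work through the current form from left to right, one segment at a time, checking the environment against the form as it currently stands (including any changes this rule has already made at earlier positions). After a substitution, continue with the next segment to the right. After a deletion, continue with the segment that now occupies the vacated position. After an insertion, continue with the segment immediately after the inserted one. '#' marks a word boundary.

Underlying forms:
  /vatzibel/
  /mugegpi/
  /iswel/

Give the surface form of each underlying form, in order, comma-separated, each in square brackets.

/vatzibel/:
  Rule 1 Progressive Voicing Assimilation: [vatzibel] → [vatsibel]
  Rule 2 Spirantization: [vatsibel] → [vatsivel]
/mugegpi/:
  Rule 1 Progressive Voicing Assimilation: [mugegpi] → [mugegbi]
  Rule 2 Spirantization: [mugegbi] → [muhegbi]
/iswel/:
  Rule 1 Progressive Voicing Assimilation: no change — [iswel]
  Rule 2 Spirantization: no change — [iswel]

[vatsivel], [muhegbi], [iswel]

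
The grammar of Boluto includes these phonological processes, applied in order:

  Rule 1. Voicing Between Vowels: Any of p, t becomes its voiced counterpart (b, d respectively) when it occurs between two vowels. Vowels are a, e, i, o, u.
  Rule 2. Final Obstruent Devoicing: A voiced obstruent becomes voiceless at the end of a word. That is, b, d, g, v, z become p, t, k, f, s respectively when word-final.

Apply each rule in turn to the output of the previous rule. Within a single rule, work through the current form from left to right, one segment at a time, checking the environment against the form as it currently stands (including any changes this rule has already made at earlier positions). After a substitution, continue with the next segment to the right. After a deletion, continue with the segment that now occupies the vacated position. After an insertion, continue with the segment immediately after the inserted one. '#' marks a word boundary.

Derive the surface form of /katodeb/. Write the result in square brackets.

[kadodep]

Rule 1 Voicing Between Vowels: [katodeb] → [kadodeb]
Rule 2 Final Obstruent Devoicing: [kadodeb] → [kadodep]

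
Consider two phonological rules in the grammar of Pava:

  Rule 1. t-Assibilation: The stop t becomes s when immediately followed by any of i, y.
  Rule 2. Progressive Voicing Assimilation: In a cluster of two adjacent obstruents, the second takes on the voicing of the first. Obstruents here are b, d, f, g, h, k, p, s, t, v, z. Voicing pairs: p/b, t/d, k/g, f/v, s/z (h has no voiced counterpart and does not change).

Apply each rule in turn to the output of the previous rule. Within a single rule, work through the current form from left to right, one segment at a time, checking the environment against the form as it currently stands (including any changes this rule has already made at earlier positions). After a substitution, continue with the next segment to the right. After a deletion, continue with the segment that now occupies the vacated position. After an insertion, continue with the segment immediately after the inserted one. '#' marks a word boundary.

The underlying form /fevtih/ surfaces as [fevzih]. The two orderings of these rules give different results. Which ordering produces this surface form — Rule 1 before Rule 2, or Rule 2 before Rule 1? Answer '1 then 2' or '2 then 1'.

1 then 2

Order 1 then 2:
  1 t-Assibilation: [fevtih] → [fevsih]
  2 Progressive Voicing Assimilation: [fevsih] → [fevzih]
  result: [fevzih]
Order 2 then 1:
  2 Progressive Voicing Assimilation: [fevtih] → [fevdih]
  1 t-Assibilation: no change — [fevdih]
  result: [fevdih]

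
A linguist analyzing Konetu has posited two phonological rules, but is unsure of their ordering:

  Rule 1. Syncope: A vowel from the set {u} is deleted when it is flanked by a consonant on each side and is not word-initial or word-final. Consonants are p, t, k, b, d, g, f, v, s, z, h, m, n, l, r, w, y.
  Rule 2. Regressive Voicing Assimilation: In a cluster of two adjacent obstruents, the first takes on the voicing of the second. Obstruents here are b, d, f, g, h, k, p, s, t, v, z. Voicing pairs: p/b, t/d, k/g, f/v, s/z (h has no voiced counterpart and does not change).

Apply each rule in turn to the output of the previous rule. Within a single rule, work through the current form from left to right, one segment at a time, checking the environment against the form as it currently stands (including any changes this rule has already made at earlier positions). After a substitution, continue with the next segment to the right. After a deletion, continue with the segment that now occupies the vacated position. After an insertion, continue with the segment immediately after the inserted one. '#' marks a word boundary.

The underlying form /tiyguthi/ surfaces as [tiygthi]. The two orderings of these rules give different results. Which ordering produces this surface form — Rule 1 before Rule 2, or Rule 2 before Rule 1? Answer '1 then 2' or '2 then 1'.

2 then 1

Order 1 then 2:
  1 Syncope: [tiyguthi] → [tiygthi]
  2 Regressive Voicing Assimilation: [tiygthi] → [tiykthi]
  result: [tiykthi]
Order 2 then 1:
  2 Regressive Voicing Assimilation: no change — [tiyguthi]
  1 Syncope: [tiyguthi] → [tiygthi]
  result: [tiygthi]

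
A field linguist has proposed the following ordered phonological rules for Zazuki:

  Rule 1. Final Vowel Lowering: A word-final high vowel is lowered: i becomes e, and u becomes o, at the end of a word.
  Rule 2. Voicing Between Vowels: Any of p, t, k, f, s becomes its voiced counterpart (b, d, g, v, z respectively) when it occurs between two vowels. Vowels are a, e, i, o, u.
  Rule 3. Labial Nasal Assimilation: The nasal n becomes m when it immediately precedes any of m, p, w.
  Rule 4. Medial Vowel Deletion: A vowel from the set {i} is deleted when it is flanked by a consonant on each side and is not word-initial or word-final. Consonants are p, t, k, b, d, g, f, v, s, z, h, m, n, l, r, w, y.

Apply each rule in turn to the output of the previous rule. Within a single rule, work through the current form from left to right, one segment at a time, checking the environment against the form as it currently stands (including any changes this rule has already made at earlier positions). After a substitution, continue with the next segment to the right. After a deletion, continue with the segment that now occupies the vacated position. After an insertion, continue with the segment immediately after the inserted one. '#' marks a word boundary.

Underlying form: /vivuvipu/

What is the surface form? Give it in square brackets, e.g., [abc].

[vvuvbo]

Rule 1 Final Vowel Lowering: [vivuvipu] → [vivuvipo]
Rule 2 Voicing Between Vowels: [vivuvipo] → [vivuvibo]
Rule 3 Labial Nasal Assimilation: no change — [vivuvibo]
Rule 4 Medial Vowel Deletion: [vivuvibo] → [vvuvbo]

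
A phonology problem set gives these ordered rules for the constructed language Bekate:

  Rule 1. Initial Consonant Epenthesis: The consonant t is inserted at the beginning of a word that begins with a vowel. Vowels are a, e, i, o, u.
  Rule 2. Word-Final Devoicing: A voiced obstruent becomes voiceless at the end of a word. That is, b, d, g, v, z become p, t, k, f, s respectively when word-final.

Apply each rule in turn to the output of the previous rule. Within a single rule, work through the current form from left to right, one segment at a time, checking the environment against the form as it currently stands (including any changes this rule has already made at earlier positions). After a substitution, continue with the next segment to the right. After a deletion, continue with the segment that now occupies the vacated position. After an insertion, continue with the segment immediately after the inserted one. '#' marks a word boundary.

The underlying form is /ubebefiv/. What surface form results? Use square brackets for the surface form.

Rule 1 Initial Consonant Epenthesis: [ubebefiv] → [tubebefiv]
Rule 2 Word-Final Devoicing: [tubebefiv] → [tubebefif]

[tubebefif]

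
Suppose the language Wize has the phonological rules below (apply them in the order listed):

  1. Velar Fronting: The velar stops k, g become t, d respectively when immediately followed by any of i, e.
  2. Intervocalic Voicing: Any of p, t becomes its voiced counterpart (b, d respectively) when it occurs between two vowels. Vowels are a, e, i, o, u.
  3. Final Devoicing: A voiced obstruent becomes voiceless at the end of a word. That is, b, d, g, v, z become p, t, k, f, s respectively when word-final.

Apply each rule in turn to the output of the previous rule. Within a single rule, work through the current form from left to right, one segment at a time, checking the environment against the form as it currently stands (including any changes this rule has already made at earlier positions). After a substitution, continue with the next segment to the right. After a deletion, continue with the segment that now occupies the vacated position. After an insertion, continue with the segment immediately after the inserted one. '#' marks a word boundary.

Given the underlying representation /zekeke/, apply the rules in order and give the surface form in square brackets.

1 Velar Fronting: [zekeke] → [zetete]
2 Intervocalic Voicing: [zetete] → [zedede]
3 Final Devoicing: no change — [zedede]

[zedede]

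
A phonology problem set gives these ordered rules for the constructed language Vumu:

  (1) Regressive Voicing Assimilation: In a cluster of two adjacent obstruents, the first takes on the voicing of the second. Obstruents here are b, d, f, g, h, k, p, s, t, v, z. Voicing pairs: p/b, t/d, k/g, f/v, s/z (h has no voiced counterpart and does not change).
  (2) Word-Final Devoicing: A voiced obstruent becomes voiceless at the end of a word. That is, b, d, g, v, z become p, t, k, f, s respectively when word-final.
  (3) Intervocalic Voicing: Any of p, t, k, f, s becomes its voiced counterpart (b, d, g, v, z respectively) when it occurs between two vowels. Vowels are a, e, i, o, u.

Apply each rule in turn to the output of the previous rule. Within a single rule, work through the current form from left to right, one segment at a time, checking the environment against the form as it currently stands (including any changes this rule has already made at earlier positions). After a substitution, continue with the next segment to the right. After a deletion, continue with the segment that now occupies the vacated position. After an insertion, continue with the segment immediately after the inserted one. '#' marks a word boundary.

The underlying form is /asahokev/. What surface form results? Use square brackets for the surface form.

[azahogef]

(1) Regressive Voicing Assimilation: no change — [asahokev]
(2) Word-Final Devoicing: [asahokev] → [asahokef]
(3) Intervocalic Voicing: [asahokef] → [azahogef]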